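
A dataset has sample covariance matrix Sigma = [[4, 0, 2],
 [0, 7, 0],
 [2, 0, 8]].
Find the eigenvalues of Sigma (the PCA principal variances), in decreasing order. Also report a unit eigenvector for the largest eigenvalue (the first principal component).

Step 1 — characteristic polynomial p(λ) = det(λI - Sigma) = λ³ - tr·λ² + c_1·λ - det, where tr = trace, c_1 = sum of the principal 2×2 minors, det = det(Sigma):
  tr = 4 + 7 + 8 = 19,
  c_1 = (4·7 - (0)²) + (4·8 - (2)²) + (7·8 - (0)²) = 28 + 28 + 56 = 112,
  det = 4·(7·8 - (0)²) - (0)·((0)·8 - (0)·(2)) + (2)·((0)·(0) - 7·(2)) = 4·(56) - (0)·(0) + (2)·(-14) = 196.
  So p(λ) = λ³ - 19λ² + 112λ - 196.
Step 2 — look for an integer root (rational root theorem: any rational root is an integer divisor of 196). Testing λ = 7:
  p(7) = 343 - 931 + 784 - 196 = 0  ✓
  Dividing out (λ - 7): p(λ) = (λ - 7)(λ² - 12λ + 28).
Step 3 — remaining eigenvalues from the quadratic λ² - 12λ + 28 = 0:
  Δ = 12² - 4·28 = 144 - 112 = 32,  λ = (12 ± √32)/2 = (12 ± 5.6569)/2 ≈ 8.8284 or 3.1716.
  Sorted: λ_1 = 8.8284,  λ_2 = 7,  λ_3 = 3.1716  (check: sum = 19 = tr ✓).

Step 4 — unit eigenvector for λ_1 ≈ 8.8284: v spans the null space of (Sigma - λ_1 I), whose rows are
  r_1 = (-4.8284, 0, 2),  r_2 = (0, -1.8284, 0),  r_3 = (2, 0, -0.8284).
  v is orthogonal to every row, so take v ∝ r_1 × r_2 = ((0)·(0) - (2)·(-1.8284), (2)·(0) - (-4.8284)·(0), (-4.8284)·(-1.8284) - (0)·(0)) ≈ (3.6569, 0, 8.8284).
  Let u = (3.6569, 0, 8.8284).
  ||u|| = √((3.6569)² + (0)² + (8.8284)²) = √(91.3137) ≈ 9.5558,  v_1 = u/||u|| ≈ (0.3827, 0, 0.9239) (||v_1|| = 1).

λ_1 = 8.8284,  λ_2 = 7,  λ_3 = 3.1716;  v_1 ≈ (0.3827, 0, 0.9239)


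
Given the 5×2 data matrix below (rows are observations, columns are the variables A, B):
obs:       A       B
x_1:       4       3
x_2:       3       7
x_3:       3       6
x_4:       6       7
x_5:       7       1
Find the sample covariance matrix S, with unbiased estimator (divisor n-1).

Step 1 — column means:
  mean(A) = (4 + 3 + 3 + 6 + 7) / 5 = 23/5 = 4.6
  mean(B) = (3 + 7 + 6 + 7 + 1) / 5 = 24/5 = 4.8

Step 2 — sample covariance S[i,j] = (1/(n-1)) · Σ_k (x_{k,i} - mean_i) · (x_{k,j} - mean_j), with n-1 = 4.
  S[A,A] = ((-0.6)·(-0.6) + (-1.6)·(-1.6) + (-1.6)·(-1.6) + (1.4)·(1.4) + (2.4)·(2.4)) / 4 = 13.2/4 = 3.3
  S[A,B] = ((-0.6)·(-1.8) + (-1.6)·(2.2) + (-1.6)·(1.2) + (1.4)·(2.2) + (2.4)·(-3.8)) / 4 = -10.4/4 = -2.6
  S[B,B] = ((-1.8)·(-1.8) + (2.2)·(2.2) + (1.2)·(1.2) + (2.2)·(2.2) + (-3.8)·(-3.8)) / 4 = 28.8/4 = 7.2

S is symmetric (S[j,i] = S[i,j]). Assembling:

S = [[3.3, -2.6],
 [-2.6, 7.2]]


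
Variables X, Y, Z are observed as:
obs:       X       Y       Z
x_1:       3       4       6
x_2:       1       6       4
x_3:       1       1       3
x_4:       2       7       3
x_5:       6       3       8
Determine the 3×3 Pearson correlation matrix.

Step 1 — column means:
  mean(X) = (3 + 1 + 1 + 2 + 6) / 5 = 13/5 = 2.6
  mean(Y) = (4 + 6 + 1 + 7 + 3) / 5 = 21/5 = 4.2
  mean(Z) = (6 + 4 + 3 + 3 + 8) / 5 = 24/5 = 4.8

Step 2 — sample variances and covariances s[i,j] = (1/(n-1)) · Σ_k (x_{k,i} - mean_i) · (x_{k,j} - mean_j), with n-1 = 4:
  s[X,X] = ((0.4)·(0.4) + (-1.6)·(-1.6) + (-1.6)·(-1.6) + (-0.6)·(-0.6) + (3.4)·(3.4)) / 4 = 17.2/4 = 4.3
  s[X,Y] = ((0.4)·(-0.2) + (-1.6)·(1.8) + (-1.6)·(-3.2) + (-0.6)·(2.8) + (3.4)·(-1.2)) / 4 = -3.6/4 = -0.9
  s[X,Z] = ((0.4)·(1.2) + (-1.6)·(-0.8) + (-1.6)·(-1.8) + (-0.6)·(-1.8) + (3.4)·(3.2)) / 4 = 16.6/4 = 4.15
  s[Y,Y] = ((-0.2)·(-0.2) + (1.8)·(1.8) + (-3.2)·(-3.2) + (2.8)·(2.8) + (-1.2)·(-1.2)) / 4 = 22.8/4 = 5.7
  s[Y,Z] = ((-0.2)·(1.2) + (1.8)·(-0.8) + (-3.2)·(-1.8) + (2.8)·(-1.8) + (-1.2)·(3.2)) / 4 = -4.8/4 = -1.2
  s[Z,Z] = ((1.2)·(1.2) + (-0.8)·(-0.8) + (-1.8)·(-1.8) + (-1.8)·(-1.8) + (3.2)·(3.2)) / 4 = 18.8/4 = 4.7
  Sample standard deviations s_i = √(s[i,i]):
  s(X) = √(4.3) = 2.0736
  s(Y) = √(5.7) = 2.3875
  s(Z) = √(4.7) = 2.1679

Step 3 — r_{ij} = s_{ij} / (s_i · s_j):
  r[X,X] = 1 (diagonal).
  r[X,Y] = -0.9 / (2.0736 · 2.3875) = -0.9 / 4.9508 = -0.1818
  r[X,Z] = 4.15 / (2.0736 · 2.1679) = 4.15 / 4.4956 = 0.9231
  r[Y,Y] = 1 (diagonal).
  r[Y,Z] = -1.2 / (2.3875 · 2.1679) = -1.2 / 5.1759 = -0.2318
  r[Z,Z] = 1 (diagonal).

R is symmetric with unit diagonal. Assembling:

R = [[1, -0.1818, 0.9231],
 [-0.1818, 1, -0.2318],
 [0.9231, -0.2318, 1]]


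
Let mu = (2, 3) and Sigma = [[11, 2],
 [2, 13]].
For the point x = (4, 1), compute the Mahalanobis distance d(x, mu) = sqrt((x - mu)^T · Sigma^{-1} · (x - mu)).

Step 1 — centre the observation: (x - mu) = (2, -2).

Step 2 — invert Sigma. det(Sigma) = 11·13 - (2)² = 139.
  Sigma^{-1} = (1/det) · [[d, -b], [-b, a]] = [[0.0935, -0.0144],
 [-0.0144, 0.0791]].

Step 3 — form the quadratic (x - mu)^T · Sigma^{-1} · (x - mu):
  Sigma^{-1} · (x - mu) = (0.2158, -0.1871).
  (x - mu)^T · [Sigma^{-1} · (x - mu)] = (2)·(0.2158) + (-2)·(-0.1871) = 0.8058.

Step 4 — take square root: d = √(0.8058) ≈ 0.8976.

d(x, mu) = √(0.8058) ≈ 0.8976


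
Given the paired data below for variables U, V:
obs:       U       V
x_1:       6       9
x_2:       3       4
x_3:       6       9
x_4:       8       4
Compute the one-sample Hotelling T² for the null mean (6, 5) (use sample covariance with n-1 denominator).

Step 1 — sample mean vector:
  mean(U) = (6 + 3 + 6 + 8) / 4 = 23/4 = 5.75
  mean(V) = (9 + 4 + 9 + 4) / 4 = 26/4 = 6.5
  x̄ = (5.75, 6.5),  deviation x̄ - mu_0 = (5.75, 6.5) - (6, 5) = (-0.25, 1.5).

Step 2 — sample covariance matrix, S[i,j] = (1/(n-1)) · Σ_k (x_{k,i} - mean_i) · (x_{k,j} - mean_j), divisor n-1 = 3:
  S[U,U] = ((0.25)·(0.25) + (-2.75)·(-2.75) + (0.25)·(0.25) + (2.25)·(2.25)) / 3 = 12.75/3 = 4.25
  S[U,V] = ((0.25)·(2.5) + (-2.75)·(-2.5) + (0.25)·(2.5) + (2.25)·(-2.5)) / 3 = 2.5/3 = 0.8333
  S[V,V] = ((2.5)·(2.5) + (-2.5)·(-2.5) + (2.5)·(2.5) + (-2.5)·(-2.5)) / 3 = 25/3 = 8.3333
  S = [[4.25, 0.8333],
 [0.8333, 8.3333]].

Step 3 — invert S. det(S) = 4.25·8.3333 - (0.8333)² = 34.7222.
  S^{-1} = (1/det) · [[d, -b], [-b, a]] = [[0.24, -0.024],
 [-0.024, 0.1224]].

Step 4 — quadratic form (x̄ - mu_0)^T · S^{-1} · (x̄ - mu_0):
  S^{-1} · (x̄ - mu_0) = (-0.096, 0.1896),
  (x̄ - mu_0)^T · [...] = (-0.25)·(-0.096) + (1.5)·(0.1896) = 0.3084.

Step 5 — scale by n: T² = 4 · 0.3084 = 1.2336.

T² ≈ 1.2336


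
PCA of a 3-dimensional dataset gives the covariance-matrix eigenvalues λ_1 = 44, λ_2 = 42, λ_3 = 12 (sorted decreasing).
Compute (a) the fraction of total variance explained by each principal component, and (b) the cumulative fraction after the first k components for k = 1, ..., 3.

Step 1 — total variance = trace(Sigma) = Σ λ_i = 44 + 42 + 12 = 98.

Step 2 — fraction explained by component i = λ_i / Σ λ:
  PC1: 44/98 = 0.449
  PC2: 42/98 = 0.4286
  PC3: 12/98 = 0.1224

Step 3 — cumulative fraction after k components = (λ_1 + ... + λ_k) / Σ λ:
  k = 1: 44/98 = 0.449
  k = 2: (44 + 42)/98 = 86/98 = 0.8776
  k = 3: (44 + 42 + 12)/98 = 98/98 = 1

Summary (fraction, with percent):

explained: PC1 0.449 (44.9%), PC2 0.4286 (42.86%), PC3 0.1224 (12.24%);  cumulative: 0.449, 0.8776, 1


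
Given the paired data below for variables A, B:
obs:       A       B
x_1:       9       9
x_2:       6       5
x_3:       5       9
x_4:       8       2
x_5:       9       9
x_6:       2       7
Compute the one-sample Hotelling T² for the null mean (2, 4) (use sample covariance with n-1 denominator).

Step 1 — sample mean vector:
  mean(A) = (9 + 6 + 5 + 8 + 9 + 2) / 6 = 39/6 = 6.5
  mean(B) = (9 + 5 + 9 + 2 + 9 + 7) / 6 = 41/6 = 6.8333
  x̄ = (6.5, 6.8333),  deviation x̄ - mu_0 = (6.5, 6.8333) - (2, 4) = (4.5, 2.8333).

Step 2 — sample covariance matrix, S[i,j] = (1/(n-1)) · Σ_k (x_{k,i} - mean_i) · (x_{k,j} - mean_j), divisor n-1 = 5:
  S[A,A] = ((2.5)·(2.5) + (-0.5)·(-0.5) + (-1.5)·(-1.5) + (1.5)·(1.5) + (2.5)·(2.5) + (-4.5)·(-4.5)) / 5 = 37.5/5 = 7.5
  S[A,B] = ((2.5)·(2.1667) + (-0.5)·(-1.8333) + (-1.5)·(2.1667) + (1.5)·(-4.8333) + (2.5)·(2.1667) + (-4.5)·(0.1667)) / 5 = 0.5/5 = 0.1
  S[B,B] = ((2.1667)·(2.1667) + (-1.8333)·(-1.8333) + (2.1667)·(2.1667) + (-4.8333)·(-4.8333) + (2.1667)·(2.1667) + (0.1667)·(0.1667)) / 5 = 40.8333/5 = 8.1667
  S = [[7.5, 0.1],
 [0.1, 8.1667]].

Step 3 — invert S. det(S) = 7.5·8.1667 - (0.1)² = 61.24.
  S^{-1} = (1/det) · [[d, -b], [-b, a]] = [[0.1334, -0.0016],
 [-0.0016, 0.1225]].

Step 4 — quadratic form (x̄ - mu_0)^T · S^{-1} · (x̄ - mu_0):
  S^{-1} · (x̄ - mu_0) = (0.5955, 0.3396),
  (x̄ - mu_0)^T · [...] = (4.5)·(0.5955) + (2.8333)·(0.3396) = 3.642.

Step 5 — scale by n: T² = 6 · 3.642 = 21.8517.

T² ≈ 21.8517


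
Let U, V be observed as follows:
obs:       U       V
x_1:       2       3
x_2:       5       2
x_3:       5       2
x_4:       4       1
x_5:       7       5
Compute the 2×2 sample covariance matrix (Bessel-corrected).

Step 1 — column means:
  mean(U) = (2 + 5 + 5 + 4 + 7) / 5 = 23/5 = 4.6
  mean(V) = (3 + 2 + 2 + 1 + 5) / 5 = 13/5 = 2.6

Step 2 — sample covariance S[i,j] = (1/(n-1)) · Σ_k (x_{k,i} - mean_i) · (x_{k,j} - mean_j), with n-1 = 4.
  S[U,U] = ((-2.6)·(-2.6) + (0.4)·(0.4) + (0.4)·(0.4) + (-0.6)·(-0.6) + (2.4)·(2.4)) / 4 = 13.2/4 = 3.3
  S[U,V] = ((-2.6)·(0.4) + (0.4)·(-0.6) + (0.4)·(-0.6) + (-0.6)·(-1.6) + (2.4)·(2.4)) / 4 = 5.2/4 = 1.3
  S[V,V] = ((0.4)·(0.4) + (-0.6)·(-0.6) + (-0.6)·(-0.6) + (-1.6)·(-1.6) + (2.4)·(2.4)) / 4 = 9.2/4 = 2.3

S is symmetric (S[j,i] = S[i,j]). Assembling:

S = [[3.3, 1.3],
 [1.3, 2.3]]


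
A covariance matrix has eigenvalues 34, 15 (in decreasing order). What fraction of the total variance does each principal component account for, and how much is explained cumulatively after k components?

Step 1 — total variance = trace(Sigma) = Σ λ_i = 34 + 15 = 49.

Step 2 — fraction explained by component i = λ_i / Σ λ:
  PC1: 34/49 = 0.6939
  PC2: 15/49 = 0.3061

Step 3 — cumulative fraction after k components = (λ_1 + ... + λ_k) / Σ λ:
  k = 1: 34/49 = 0.6939
  k = 2: (34 + 15)/49 = 49/49 = 1

Summary (fraction, with percent):

explained: PC1 0.6939 (69.39%), PC2 0.3061 (30.61%);  cumulative: 0.6939, 1


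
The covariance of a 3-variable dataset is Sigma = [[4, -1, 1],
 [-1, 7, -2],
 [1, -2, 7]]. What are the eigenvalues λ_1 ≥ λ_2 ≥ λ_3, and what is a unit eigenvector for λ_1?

Step 1 — characteristic polynomial p(λ) = det(λI - Sigma) = λ³ - tr·λ² + c_1·λ - det, where tr = trace, c_1 = sum of the principal 2×2 minors, det = det(Sigma):
  tr = 4 + 7 + 7 = 18,
  c_1 = (4·7 - (-1)²) + (4·7 - (1)²) + (7·7 - (-2)²) = 27 + 27 + 45 = 99,
  det = 4·(7·7 - (-2)²) - (-1)·((-1)·7 - (-2)·(1)) + (1)·((-1)·(-2) - 7·(1)) = 4·(45) - (-1)·(-5) + (1)·(-5) = 170.
  So p(λ) = λ³ - 18λ² + 99λ - 170.
Step 2 — look for an integer root (rational root theorem: any rational root is an integer divisor of 170). Testing λ = 5:
  p(5) = 125 - 450 + 495 - 170 = 0  ✓
  Dividing out (λ - 5): p(λ) = (λ - 5)(λ² - 13λ + 34).
Step 3 — remaining eigenvalues from the quadratic λ² - 13λ + 34 = 0:
  Δ = 13² - 4·34 = 169 - 136 = 33,  λ = (13 ± √33)/2 = (13 ± 5.7446)/2 ≈ 9.3723 or 3.6277.
  Sorted: λ_1 = 9.3723,  λ_2 = 5,  λ_3 = 3.6277  (check: sum = 18 = tr ✓).

Step 4 — unit eigenvector for λ_1 ≈ 9.3723: v spans the null space of (Sigma - λ_1 I), whose rows are
  r_1 = (-5.3723, -1, 1),  r_2 = (-1, -2.3723, -2),  r_3 = (1, -2, -2.3723).
  v is orthogonal to every row, so take v ∝ r_1 × r_2 = ((-1)·(-2) - (1)·(-2.3723), (1)·(-1) - (-5.3723)·(-2), (-5.3723)·(-2.3723) - (-1)·(-1)) ≈ (4.3723, -11.7446, 11.7446).
  Let u = (4.3723, -11.7446, 11.7446).
  ||u|| = √((4.3723)² + (-11.7446)² + (11.7446)²) = √(294.9863) ≈ 17.1752,  v_1 = u/||u|| ≈ (0.2546, -0.6838, 0.6838) (||v_1|| = 1).

λ_1 = 9.3723,  λ_2 = 5,  λ_3 = 3.6277;  v_1 ≈ (0.2546, -0.6838, 0.6838)


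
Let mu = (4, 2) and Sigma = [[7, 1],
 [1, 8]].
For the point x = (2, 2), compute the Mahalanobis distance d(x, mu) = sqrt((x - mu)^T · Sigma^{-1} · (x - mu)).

Step 1 — centre the observation: (x - mu) = (-2, 0).

Step 2 — invert Sigma. det(Sigma) = 7·8 - (1)² = 55.
  Sigma^{-1} = (1/det) · [[d, -b], [-b, a]] = [[0.1455, -0.0182],
 [-0.0182, 0.1273]].

Step 3 — form the quadratic (x - mu)^T · Sigma^{-1} · (x - mu):
  Sigma^{-1} · (x - mu) = (-0.2909, 0.0364).
  (x - mu)^T · [Sigma^{-1} · (x - mu)] = (-2)·(-0.2909) + (0)·(0.0364) = 0.5818.

Step 4 — take square root: d = √(0.5818) ≈ 0.7628.

d(x, mu) = √(0.5818) ≈ 0.7628


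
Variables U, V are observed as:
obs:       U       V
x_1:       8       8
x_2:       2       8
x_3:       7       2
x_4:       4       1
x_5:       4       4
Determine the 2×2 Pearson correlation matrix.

Step 1 — column means:
  mean(U) = (8 + 2 + 7 + 4 + 4) / 5 = 25/5 = 5
  mean(V) = (8 + 8 + 2 + 1 + 4) / 5 = 23/5 = 4.6

Step 2 — sample variances and covariances s[i,j] = (1/(n-1)) · Σ_k (x_{k,i} - mean_i) · (x_{k,j} - mean_j), with n-1 = 4:
  s[U,U] = ((3)·(3) + (-3)·(-3) + (2)·(2) + (-1)·(-1) + (-1)·(-1)) / 4 = 24/4 = 6
  s[U,V] = ((3)·(3.4) + (-3)·(3.4) + (2)·(-2.6) + (-1)·(-3.6) + (-1)·(-0.6)) / 4 = -1/4 = -0.25
  s[V,V] = ((3.4)·(3.4) + (3.4)·(3.4) + (-2.6)·(-2.6) + (-3.6)·(-3.6) + (-0.6)·(-0.6)) / 4 = 43.2/4 = 10.8
  Sample standard deviations s_i = √(s[i,i]):
  s(U) = √(6) = 2.4495
  s(V) = √(10.8) = 3.2863

Step 3 — r_{ij} = s_{ij} / (s_i · s_j):
  r[U,U] = 1 (diagonal).
  r[U,V] = -0.25 / (2.4495 · 3.2863) = -0.25 / 8.0498 = -0.0311
  r[V,V] = 1 (diagonal).

R is symmetric with unit diagonal. Assembling:

R = [[1, -0.0311],
 [-0.0311, 1]]


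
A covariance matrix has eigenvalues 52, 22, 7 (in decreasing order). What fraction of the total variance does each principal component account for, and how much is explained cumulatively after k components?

Step 1 — total variance = trace(Sigma) = Σ λ_i = 52 + 22 + 7 = 81.

Step 2 — fraction explained by component i = λ_i / Σ λ:
  PC1: 52/81 = 0.642
  PC2: 22/81 = 0.2716
  PC3: 7/81 = 0.0864

Step 3 — cumulative fraction after k components = (λ_1 + ... + λ_k) / Σ λ:
  k = 1: 52/81 = 0.642
  k = 2: (52 + 22)/81 = 74/81 = 0.9136
  k = 3: (52 + 22 + 7)/81 = 81/81 = 1

Summary (fraction, with percent):

explained: PC1 0.642 (64.2%), PC2 0.2716 (27.16%), PC3 0.0864 (8.64%);  cumulative: 0.642, 0.9136, 1


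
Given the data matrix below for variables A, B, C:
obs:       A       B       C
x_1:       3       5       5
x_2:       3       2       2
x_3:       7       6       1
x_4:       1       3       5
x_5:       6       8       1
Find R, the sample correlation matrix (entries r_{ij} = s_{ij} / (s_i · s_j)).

Step 1 — column means:
  mean(A) = (3 + 3 + 7 + 1 + 6) / 5 = 20/5 = 4
  mean(B) = (5 + 2 + 6 + 3 + 8) / 5 = 24/5 = 4.8
  mean(C) = (5 + 2 + 1 + 5 + 1) / 5 = 14/5 = 2.8

Step 2 — sample variances and covariances s[i,j] = (1/(n-1)) · Σ_k (x_{k,i} - mean_i) · (x_{k,j} - mean_j), with n-1 = 4:
  s[A,A] = ((-1)·(-1) + (-1)·(-1) + (3)·(3) + (-3)·(-3) + (2)·(2)) / 4 = 24/4 = 6
  s[A,B] = ((-1)·(0.2) + (-1)·(-2.8) + (3)·(1.2) + (-3)·(-1.8) + (2)·(3.2)) / 4 = 18/4 = 4.5
  s[A,C] = ((-1)·(2.2) + (-1)·(-0.8) + (3)·(-1.8) + (-3)·(2.2) + (2)·(-1.8)) / 4 = -17/4 = -4.25
  s[B,B] = ((0.2)·(0.2) + (-2.8)·(-2.8) + (1.2)·(1.2) + (-1.8)·(-1.8) + (3.2)·(3.2)) / 4 = 22.8/4 = 5.7
  s[B,C] = ((0.2)·(2.2) + (-2.8)·(-0.8) + (1.2)·(-1.8) + (-1.8)·(2.2) + (3.2)·(-1.8)) / 4 = -9.2/4 = -2.3
  s[C,C] = ((2.2)·(2.2) + (-0.8)·(-0.8) + (-1.8)·(-1.8) + (2.2)·(2.2) + (-1.8)·(-1.8)) / 4 = 16.8/4 = 4.2
  Sample standard deviations s_i = √(s[i,i]):
  s(A) = √(6) = 2.4495
  s(B) = √(5.7) = 2.3875
  s(C) = √(4.2) = 2.0494

Step 3 — r_{ij} = s_{ij} / (s_i · s_j):
  r[A,A] = 1 (diagonal).
  r[A,B] = 4.5 / (2.4495 · 2.3875) = 4.5 / 5.8481 = 0.7695
  r[A,C] = -4.25 / (2.4495 · 2.0494) = -4.25 / 5.02 = -0.8466
  r[B,B] = 1 (diagonal).
  r[B,C] = -2.3 / (2.3875 · 2.0494) = -2.3 / 4.8929 = -0.4701
  r[C,C] = 1 (diagonal).

R is symmetric with unit diagonal. Assembling:

R = [[1, 0.7695, -0.8466],
 [0.7695, 1, -0.4701],
 [-0.8466, -0.4701, 1]]


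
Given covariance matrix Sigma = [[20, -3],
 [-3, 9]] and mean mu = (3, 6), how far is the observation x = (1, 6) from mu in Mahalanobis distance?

Step 1 — centre the observation: (x - mu) = (-2, 0).

Step 2 — invert Sigma. det(Sigma) = 20·9 - (-3)² = 171.
  Sigma^{-1} = (1/det) · [[d, -b], [-b, a]] = [[0.0526, 0.0175],
 [0.0175, 0.117]].

Step 3 — form the quadratic (x - mu)^T · Sigma^{-1} · (x - mu):
  Sigma^{-1} · (x - mu) = (-0.1053, -0.0351).
  (x - mu)^T · [Sigma^{-1} · (x - mu)] = (-2)·(-0.1053) + (0)·(-0.0351) = 0.2105.

Step 4 — take square root: d = √(0.2105) ≈ 0.4588.

d(x, mu) = √(0.2105) ≈ 0.4588


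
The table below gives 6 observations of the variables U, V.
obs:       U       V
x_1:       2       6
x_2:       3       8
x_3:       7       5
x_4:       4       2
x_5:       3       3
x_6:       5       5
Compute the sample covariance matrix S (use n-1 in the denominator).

Step 1 — column means:
  mean(U) = (2 + 3 + 7 + 4 + 3 + 5) / 6 = 24/6 = 4
  mean(V) = (6 + 8 + 5 + 2 + 3 + 5) / 6 = 29/6 = 4.8333

Step 2 — sample covariance S[i,j] = (1/(n-1)) · Σ_k (x_{k,i} - mean_i) · (x_{k,j} - mean_j), with n-1 = 5.
  S[U,U] = ((-2)·(-2) + (-1)·(-1) + (3)·(3) + (0)·(0) + (-1)·(-1) + (1)·(1)) / 5 = 16/5 = 3.2
  S[U,V] = ((-2)·(1.1667) + (-1)·(3.1667) + (3)·(0.1667) + (0)·(-2.8333) + (-1)·(-1.8333) + (1)·(0.1667)) / 5 = -3/5 = -0.6
  S[V,V] = ((1.1667)·(1.1667) + (3.1667)·(3.1667) + (0.1667)·(0.1667) + (-2.8333)·(-2.8333) + (-1.8333)·(-1.8333) + (0.1667)·(0.1667)) / 5 = 22.8333/5 = 4.5667

S is symmetric (S[j,i] = S[i,j]). Assembling:

S = [[3.2, -0.6],
 [-0.6, 4.5667]]


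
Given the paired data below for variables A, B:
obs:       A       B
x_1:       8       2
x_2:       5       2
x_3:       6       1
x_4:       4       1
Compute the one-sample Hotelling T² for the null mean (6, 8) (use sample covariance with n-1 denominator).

Step 1 — sample mean vector:
  mean(A) = (8 + 5 + 6 + 4) / 4 = 23/4 = 5.75
  mean(B) = (2 + 2 + 1 + 1) / 4 = 6/4 = 1.5
  x̄ = (5.75, 1.5),  deviation x̄ - mu_0 = (5.75, 1.5) - (6, 8) = (-0.25, -6.5).

Step 2 — sample covariance matrix, S[i,j] = (1/(n-1)) · Σ_k (x_{k,i} - mean_i) · (x_{k,j} - mean_j), divisor n-1 = 3:
  S[A,A] = ((2.25)·(2.25) + (-0.75)·(-0.75) + (0.25)·(0.25) + (-1.75)·(-1.75)) / 3 = 8.75/3 = 2.9167
  S[A,B] = ((2.25)·(0.5) + (-0.75)·(0.5) + (0.25)·(-0.5) + (-1.75)·(-0.5)) / 3 = 1.5/3 = 0.5
  S[B,B] = ((0.5)·(0.5) + (0.5)·(0.5) + (-0.5)·(-0.5) + (-0.5)·(-0.5)) / 3 = 1/3 = 0.3333
  S = [[2.9167, 0.5],
 [0.5, 0.3333]].

Step 3 — invert S. det(S) = 2.9167·0.3333 - (0.5)² = 0.7222.
  S^{-1} = (1/det) · [[d, -b], [-b, a]] = [[0.4615, -0.6923],
 [-0.6923, 4.0385]].

Step 4 — quadratic form (x̄ - mu_0)^T · S^{-1} · (x̄ - mu_0):
  S^{-1} · (x̄ - mu_0) = (4.3846, -26.0769),
  (x̄ - mu_0)^T · [...] = (-0.25)·(4.3846) + (-6.5)·(-26.0769) = 168.4038.

Step 5 — scale by n: T² = 4 · 168.4038 = 673.6154.

T² ≈ 673.6154


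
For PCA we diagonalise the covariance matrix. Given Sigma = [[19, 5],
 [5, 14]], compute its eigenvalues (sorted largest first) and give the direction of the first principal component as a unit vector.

Step 1 — characteristic polynomial of 2×2 Sigma:
  det(Sigma - λI) = λ² - trace · λ + det = 0.
  trace = 19 + 14 = 33, det = 19·14 - (5)² = 241.
Step 2 — discriminant:
  Δ = trace² - 4·det = 1089 - 964 = 125.
Step 3 — eigenvalues:
  λ = (trace ± √Δ)/2 = (33 ± 11.1803)/2,
  λ_1 = 22.0902,  λ_2 = 10.9098.

Step 4 — unit eigenvector for λ_1: solve (Sigma - λ_1 I)v = 0. First row:
  (19 - 22.0902)·v_x + (5)·v_y = 0, i.e. (-3.0902)·v_x + (5)·v_y = 0,
  so v ∝ (b, λ_1 - a) = (5, 3.0902) = u.
  ||u|| = √((5)² + (3.0902)²) = √(34.5492) ≈ 5.8779,
  v_1 = u/||u|| ≈ (0.8507, 0.5257) (||v_1|| = 1).

λ_1 = 22.0902,  λ_2 = 10.9098;  v_1 ≈ (0.8507, 0.5257)


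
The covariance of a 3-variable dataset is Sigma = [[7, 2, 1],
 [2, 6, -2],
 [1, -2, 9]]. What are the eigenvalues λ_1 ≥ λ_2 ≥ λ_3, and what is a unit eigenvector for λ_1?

Step 1 — characteristic polynomial p(λ) = det(λI - Sigma) = λ³ - tr·λ² + c_1·λ - det, where tr = trace, c_1 = sum of the principal 2×2 minors, det = det(Sigma):
  tr = 7 + 6 + 9 = 22,
  c_1 = (7·6 - (2)²) + (7·9 - (1)²) + (6·9 - (-2)²) = 38 + 62 + 50 = 150,
  det = 7·(6·9 - (-2)²) - (2)·((2)·9 - (-2)·(1)) + (1)·((2)·(-2) - 6·(1)) = 7·(50) - (2)·(20) + (1)·(-10) = 300.
  So p(λ) = λ³ - 22λ² + 150λ - 300.
Step 2 — look for an integer root (rational root theorem: any rational root is an integer divisor of 300). Testing λ = 10:
  p(10) = 1000 - 2200 + 1500 - 300 = 0  ✓
  Dividing out (λ - 10): p(λ) = (λ - 10)(λ² - 12λ + 30).
Step 3 — remaining eigenvalues from the quadratic λ² - 12λ + 30 = 0:
  Δ = 12² - 4·30 = 144 - 120 = 24,  λ = (12 ± √24)/2 = (12 ± 4.899)/2 ≈ 8.4495 or 3.5505.
  Sorted: λ_1 = 10,  λ_2 = 8.4495,  λ_3 = 3.5505  (check: sum = 22 = tr ✓).

Step 4 — unit eigenvector for λ_1 = 10: v spans the null space of (Sigma - λ_1 I), whose rows are
  r_1 = (-3, 2, 1),  r_2 = (2, -4, -2),  r_3 = (1, -2, -1).
  v is orthogonal to every row, so take v ∝ r_1 × r_2 = ((2)·(-2) - (1)·(-4), (1)·(2) - (-3)·(-2), (-3)·(-4) - (2)·(2)) = (0, -4, 8).
  Rescale (divide by 4; multiply by -1 so the first nonzero entry is positive): u = (0, 1, -2).
  ||u|| = √((0)² + (1)² + (-2)²) = √(5) ≈ 2.2361,  v_1 = u/||u|| ≈ (0, 0.4472, -0.8944) (||v_1|| = 1).

λ_1 = 10,  λ_2 = 8.4495,  λ_3 = 3.5505;  v_1 ≈ (0, 0.4472, -0.8944)


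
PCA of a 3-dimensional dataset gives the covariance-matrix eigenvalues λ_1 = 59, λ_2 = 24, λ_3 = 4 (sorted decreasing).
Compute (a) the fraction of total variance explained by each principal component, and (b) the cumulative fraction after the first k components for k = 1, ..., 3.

Step 1 — total variance = trace(Sigma) = Σ λ_i = 59 + 24 + 4 = 87.

Step 2 — fraction explained by component i = λ_i / Σ λ:
  PC1: 59/87 = 0.6782
  PC2: 24/87 = 0.2759
  PC3: 4/87 = 0.046

Step 3 — cumulative fraction after k components = (λ_1 + ... + λ_k) / Σ λ:
  k = 1: 59/87 = 0.6782
  k = 2: (59 + 24)/87 = 83/87 = 0.954
  k = 3: (59 + 24 + 4)/87 = 87/87 = 1

Summary (fraction, with percent):

explained: PC1 0.6782 (67.82%), PC2 0.2759 (27.59%), PC3 0.046 (4.6%);  cumulative: 0.6782, 0.954, 1


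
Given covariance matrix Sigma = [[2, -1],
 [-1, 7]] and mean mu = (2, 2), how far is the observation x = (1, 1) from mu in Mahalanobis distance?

Step 1 — centre the observation: (x - mu) = (-1, -1).

Step 2 — invert Sigma. det(Sigma) = 2·7 - (-1)² = 13.
  Sigma^{-1} = (1/det) · [[d, -b], [-b, a]] = [[0.5385, 0.0769],
 [0.0769, 0.1538]].

Step 3 — form the quadratic (x - mu)^T · Sigma^{-1} · (x - mu):
  Sigma^{-1} · (x - mu) = (-0.6154, -0.2308).
  (x - mu)^T · [Sigma^{-1} · (x - mu)] = (-1)·(-0.6154) + (-1)·(-0.2308) = 0.8462.

Step 4 — take square root: d = √(0.8462) ≈ 0.9199.

d(x, mu) = √(0.8462) ≈ 0.9199


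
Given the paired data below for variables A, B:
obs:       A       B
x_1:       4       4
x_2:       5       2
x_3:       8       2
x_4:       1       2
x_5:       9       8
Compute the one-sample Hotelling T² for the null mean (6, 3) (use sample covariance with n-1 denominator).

Step 1 — sample mean vector:
  mean(A) = (4 + 5 + 8 + 1 + 9) / 5 = 27/5 = 5.4
  mean(B) = (4 + 2 + 2 + 2 + 8) / 5 = 18/5 = 3.6
  x̄ = (5.4, 3.6),  deviation x̄ - mu_0 = (5.4, 3.6) - (6, 3) = (-0.6, 0.6).

Step 2 — sample covariance matrix, S[i,j] = (1/(n-1)) · Σ_k (x_{k,i} - mean_i) · (x_{k,j} - mean_j), divisor n-1 = 4:
  S[A,A] = ((-1.4)·(-1.4) + (-0.4)·(-0.4) + (2.6)·(2.6) + (-4.4)·(-4.4) + (3.6)·(3.6)) / 4 = 41.2/4 = 10.3
  S[A,B] = ((-1.4)·(0.4) + (-0.4)·(-1.6) + (2.6)·(-1.6) + (-4.4)·(-1.6) + (3.6)·(4.4)) / 4 = 18.8/4 = 4.7
  S[B,B] = ((0.4)·(0.4) + (-1.6)·(-1.6) + (-1.6)·(-1.6) + (-1.6)·(-1.6) + (4.4)·(4.4)) / 4 = 27.2/4 = 6.8
  S = [[10.3, 4.7],
 [4.7, 6.8]].

Step 3 — invert S. det(S) = 10.3·6.8 - (4.7)² = 47.95.
  S^{-1} = (1/det) · [[d, -b], [-b, a]] = [[0.1418, -0.098],
 [-0.098, 0.2148]].

Step 4 — quadratic form (x̄ - mu_0)^T · S^{-1} · (x̄ - mu_0):
  S^{-1} · (x̄ - mu_0) = (-0.1439, 0.1877),
  (x̄ - mu_0)^T · [...] = (-0.6)·(-0.1439) + (0.6)·(0.1877) = 0.199.

Step 5 — scale by n: T² = 5 · 0.199 = 0.9948.

T² ≈ 0.9948


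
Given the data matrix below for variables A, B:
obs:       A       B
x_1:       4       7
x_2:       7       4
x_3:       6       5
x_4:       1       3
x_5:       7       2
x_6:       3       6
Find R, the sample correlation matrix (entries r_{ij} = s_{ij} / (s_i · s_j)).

Step 1 — column means:
  mean(A) = (4 + 7 + 6 + 1 + 7 + 3) / 6 = 28/6 = 4.6667
  mean(B) = (7 + 4 + 5 + 3 + 2 + 6) / 6 = 27/6 = 4.5

Step 2 — sample variances and covariances s[i,j] = (1/(n-1)) · Σ_k (x_{k,i} - mean_i) · (x_{k,j} - mean_j), with n-1 = 5:
  s[A,A] = ((-0.6667)·(-0.6667) + (2.3333)·(2.3333) + (1.3333)·(1.3333) + (-3.6667)·(-3.6667) + (2.3333)·(2.3333) + (-1.6667)·(-1.6667)) / 5 = 29.3333/5 = 5.8667
  s[A,B] = ((-0.6667)·(2.5) + (2.3333)·(-0.5) + (1.3333)·(0.5) + (-3.6667)·(-1.5) + (2.3333)·(-2.5) + (-1.6667)·(1.5)) / 5 = -5/5 = -1
  s[B,B] = ((2.5)·(2.5) + (-0.5)·(-0.5) + (0.5)·(0.5) + (-1.5)·(-1.5) + (-2.5)·(-2.5) + (1.5)·(1.5)) / 5 = 17.5/5 = 3.5
  Sample standard deviations s_i = √(s[i,i]):
  s(A) = √(5.8667) = 2.4221
  s(B) = √(3.5) = 1.8708

Step 3 — r_{ij} = s_{ij} / (s_i · s_j):
  r[A,A] = 1 (diagonal).
  r[A,B] = -1 / (2.4221 · 1.8708) = -1 / 4.5314 = -0.2207
  r[B,B] = 1 (diagonal).

R is symmetric with unit diagonal. Assembling:

R = [[1, -0.2207],
 [-0.2207, 1]]


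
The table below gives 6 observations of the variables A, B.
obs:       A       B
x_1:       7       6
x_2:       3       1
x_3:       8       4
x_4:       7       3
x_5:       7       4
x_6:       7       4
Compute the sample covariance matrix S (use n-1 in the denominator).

Step 1 — column means:
  mean(A) = (7 + 3 + 8 + 7 + 7 + 7) / 6 = 39/6 = 6.5
  mean(B) = (6 + 1 + 4 + 3 + 4 + 4) / 6 = 22/6 = 3.6667

Step 2 — sample covariance S[i,j] = (1/(n-1)) · Σ_k (x_{k,i} - mean_i) · (x_{k,j} - mean_j), with n-1 = 5.
  S[A,A] = ((0.5)·(0.5) + (-3.5)·(-3.5) + (1.5)·(1.5) + (0.5)·(0.5) + (0.5)·(0.5) + (0.5)·(0.5)) / 5 = 15.5/5 = 3.1
  S[A,B] = ((0.5)·(2.3333) + (-3.5)·(-2.6667) + (1.5)·(0.3333) + (0.5)·(-0.6667) + (0.5)·(0.3333) + (0.5)·(0.3333)) / 5 = 11/5 = 2.2
  S[B,B] = ((2.3333)·(2.3333) + (-2.6667)·(-2.6667) + (0.3333)·(0.3333) + (-0.6667)·(-0.6667) + (0.3333)·(0.3333) + (0.3333)·(0.3333)) / 5 = 13.3333/5 = 2.6667

S is symmetric (S[j,i] = S[i,j]). Assembling:

S = [[3.1, 2.2],
 [2.2, 2.6667]]


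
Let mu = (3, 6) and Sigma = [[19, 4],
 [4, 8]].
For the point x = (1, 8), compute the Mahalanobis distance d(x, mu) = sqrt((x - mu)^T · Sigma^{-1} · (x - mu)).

Step 1 — centre the observation: (x - mu) = (-2, 2).

Step 2 — invert Sigma. det(Sigma) = 19·8 - (4)² = 136.
  Sigma^{-1} = (1/det) · [[d, -b], [-b, a]] = [[0.0588, -0.0294],
 [-0.0294, 0.1397]].

Step 3 — form the quadratic (x - mu)^T · Sigma^{-1} · (x - mu):
  Sigma^{-1} · (x - mu) = (-0.1765, 0.3382).
  (x - mu)^T · [Sigma^{-1} · (x - mu)] = (-2)·(-0.1765) + (2)·(0.3382) = 1.0294.

Step 4 — take square root: d = √(1.0294) ≈ 1.0146.

d(x, mu) = √(1.0294) ≈ 1.0146


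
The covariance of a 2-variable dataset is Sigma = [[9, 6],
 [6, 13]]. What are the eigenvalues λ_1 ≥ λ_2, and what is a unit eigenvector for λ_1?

Step 1 — characteristic polynomial of 2×2 Sigma:
  det(Sigma - λI) = λ² - trace · λ + det = 0.
  trace = 9 + 13 = 22, det = 9·13 - (6)² = 81.
Step 2 — discriminant:
  Δ = trace² - 4·det = 484 - 324 = 160.
Step 3 — eigenvalues:
  λ = (trace ± √Δ)/2 = (22 ± 12.6491)/2,
  λ_1 = 17.3246,  λ_2 = 4.6754.

Step 4 — unit eigenvector for λ_1: solve (Sigma - λ_1 I)v = 0. First row:
  (9 - 17.3246)·v_x + (6)·v_y = 0, i.e. (-8.3246)·v_x + (6)·v_y = 0,
  so v ∝ (b, λ_1 - a) = (6, 8.3246) = u.
  ||u|| = √((6)² + (8.3246)²) = √(105.2982) ≈ 10.2615,
  v_1 = u/||u|| ≈ (0.5847, 0.8112) (||v_1|| = 1).

λ_1 = 17.3246,  λ_2 = 4.6754;  v_1 ≈ (0.5847, 0.8112)


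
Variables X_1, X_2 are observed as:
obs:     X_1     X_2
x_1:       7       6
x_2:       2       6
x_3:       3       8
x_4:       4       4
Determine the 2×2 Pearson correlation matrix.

Step 1 — column means:
  mean(X_1) = (7 + 2 + 3 + 4) / 4 = 16/4 = 4
  mean(X_2) = (6 + 6 + 8 + 4) / 4 = 24/4 = 6

Step 2 — sample variances and covariances s[i,j] = (1/(n-1)) · Σ_k (x_{k,i} - mean_i) · (x_{k,j} - mean_j), with n-1 = 3:
  s[X_1,X_1] = ((3)·(3) + (-2)·(-2) + (-1)·(-1) + (0)·(0)) / 3 = 14/3 = 4.6667
  s[X_1,X_2] = ((3)·(0) + (-2)·(0) + (-1)·(2) + (0)·(-2)) / 3 = -2/3 = -0.6667
  s[X_2,X_2] = ((0)·(0) + (0)·(0) + (2)·(2) + (-2)·(-2)) / 3 = 8/3 = 2.6667
  Sample standard deviations s_i = √(s[i,i]):
  s(X_1) = √(4.6667) = 2.1602
  s(X_2) = √(2.6667) = 1.633

Step 3 — r_{ij} = s_{ij} / (s_i · s_j):
  r[X_1,X_1] = 1 (diagonal).
  r[X_1,X_2] = -0.6667 / (2.1602 · 1.633) = -0.6667 / 3.5277 = -0.189
  r[X_2,X_2] = 1 (diagonal).

R is symmetric with unit diagonal. Assembling:

R = [[1, -0.189],
 [-0.189, 1]]


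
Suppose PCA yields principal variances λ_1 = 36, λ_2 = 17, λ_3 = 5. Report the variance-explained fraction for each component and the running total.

Step 1 — total variance = trace(Sigma) = Σ λ_i = 36 + 17 + 5 = 58.

Step 2 — fraction explained by component i = λ_i / Σ λ:
  PC1: 36/58 = 0.6207
  PC2: 17/58 = 0.2931
  PC3: 5/58 = 0.0862

Step 3 — cumulative fraction after k components = (λ_1 + ... + λ_k) / Σ λ:
  k = 1: 36/58 = 0.6207
  k = 2: (36 + 17)/58 = 53/58 = 0.9138
  k = 3: (36 + 17 + 5)/58 = 58/58 = 1

Summary (fraction, with percent):

explained: PC1 0.6207 (62.07%), PC2 0.2931 (29.31%), PC3 0.0862 (8.62%);  cumulative: 0.6207, 0.9138, 1


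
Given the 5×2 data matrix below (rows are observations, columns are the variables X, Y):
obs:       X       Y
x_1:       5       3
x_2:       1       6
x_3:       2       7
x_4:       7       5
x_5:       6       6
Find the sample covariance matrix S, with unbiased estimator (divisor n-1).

Step 1 — column means:
  mean(X) = (5 + 1 + 2 + 7 + 6) / 5 = 21/5 = 4.2
  mean(Y) = (3 + 6 + 7 + 5 + 6) / 5 = 27/5 = 5.4

Step 2 — sample covariance S[i,j] = (1/(n-1)) · Σ_k (x_{k,i} - mean_i) · (x_{k,j} - mean_j), with n-1 = 4.
  S[X,X] = ((0.8)·(0.8) + (-3.2)·(-3.2) + (-2.2)·(-2.2) + (2.8)·(2.8) + (1.8)·(1.8)) / 4 = 26.8/4 = 6.7
  S[X,Y] = ((0.8)·(-2.4) + (-3.2)·(0.6) + (-2.2)·(1.6) + (2.8)·(-0.4) + (1.8)·(0.6)) / 4 = -7.4/4 = -1.85
  S[Y,Y] = ((-2.4)·(-2.4) + (0.6)·(0.6) + (1.6)·(1.6) + (-0.4)·(-0.4) + (0.6)·(0.6)) / 4 = 9.2/4 = 2.3

S is symmetric (S[j,i] = S[i,j]). Assembling:

S = [[6.7, -1.85],
 [-1.85, 2.3]]


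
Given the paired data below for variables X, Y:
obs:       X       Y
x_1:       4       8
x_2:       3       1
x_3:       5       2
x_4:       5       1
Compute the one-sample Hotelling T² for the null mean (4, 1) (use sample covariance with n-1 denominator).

Step 1 — sample mean vector:
  mean(X) = (4 + 3 + 5 + 5) / 4 = 17/4 = 4.25
  mean(Y) = (8 + 1 + 2 + 1) / 4 = 12/4 = 3
  x̄ = (4.25, 3),  deviation x̄ - mu_0 = (4.25, 3) - (4, 1) = (0.25, 2).

Step 2 — sample covariance matrix, S[i,j] = (1/(n-1)) · Σ_k (x_{k,i} - mean_i) · (x_{k,j} - mean_j), divisor n-1 = 3:
  S[X,X] = ((-0.25)·(-0.25) + (-1.25)·(-1.25) + (0.75)·(0.75) + (0.75)·(0.75)) / 3 = 2.75/3 = 0.9167
  S[X,Y] = ((-0.25)·(5) + (-1.25)·(-2) + (0.75)·(-1) + (0.75)·(-2)) / 3 = -1/3 = -0.3333
  S[Y,Y] = ((5)·(5) + (-2)·(-2) + (-1)·(-1) + (-2)·(-2)) / 3 = 34/3 = 11.3333
  S = [[0.9167, -0.3333],
 [-0.3333, 11.3333]].

Step 3 — invert S. det(S) = 0.9167·11.3333 - (-0.3333)² = 10.2778.
  S^{-1} = (1/det) · [[d, -b], [-b, a]] = [[1.1027, 0.0324],
 [0.0324, 0.0892]].

Step 4 — quadratic form (x̄ - mu_0)^T · S^{-1} · (x̄ - mu_0):
  S^{-1} · (x̄ - mu_0) = (0.3405, 0.1865),
  (x̄ - mu_0)^T · [...] = (0.25)·(0.3405) + (2)·(0.1865) = 0.4581.

Step 5 — scale by n: T² = 4 · 0.4581 = 1.8324.

T² ≈ 1.8324


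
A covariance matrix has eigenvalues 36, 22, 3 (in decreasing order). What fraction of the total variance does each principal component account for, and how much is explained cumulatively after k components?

Step 1 — total variance = trace(Sigma) = Σ λ_i = 36 + 22 + 3 = 61.

Step 2 — fraction explained by component i = λ_i / Σ λ:
  PC1: 36/61 = 0.5902
  PC2: 22/61 = 0.3607
  PC3: 3/61 = 0.0492

Step 3 — cumulative fraction after k components = (λ_1 + ... + λ_k) / Σ λ:
  k = 1: 36/61 = 0.5902
  k = 2: (36 + 22)/61 = 58/61 = 0.9508
  k = 3: (36 + 22 + 3)/61 = 61/61 = 1

Summary (fraction, with percent):

explained: PC1 0.5902 (59.02%), PC2 0.3607 (36.07%), PC3 0.0492 (4.92%);  cumulative: 0.5902, 0.9508, 1


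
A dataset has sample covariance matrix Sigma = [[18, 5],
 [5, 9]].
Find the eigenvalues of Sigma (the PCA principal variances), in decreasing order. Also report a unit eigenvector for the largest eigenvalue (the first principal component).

Step 1 — characteristic polynomial of 2×2 Sigma:
  det(Sigma - λI) = λ² - trace · λ + det = 0.
  trace = 18 + 9 = 27, det = 18·9 - (5)² = 137.
Step 2 — discriminant:
  Δ = trace² - 4·det = 729 - 548 = 181.
Step 3 — eigenvalues:
  λ = (trace ± √Δ)/2 = (27 ± 13.4536)/2,
  λ_1 = 20.2268,  λ_2 = 6.7732.

Step 4 — unit eigenvector for λ_1: solve (Sigma - λ_1 I)v = 0. First row:
  (18 - 20.2268)·v_x + (5)·v_y = 0, i.e. (-2.2268)·v_x + (5)·v_y = 0,
  so v ∝ (b, λ_1 - a) = (5, 2.2268) = u.
  ||u|| = √((5)² + (2.2268)²) = √(29.9587) ≈ 5.4735,
  v_1 = u/||u|| ≈ (0.9135, 0.4068) (||v_1|| = 1).

λ_1 = 20.2268,  λ_2 = 6.7732;  v_1 ≈ (0.9135, 0.4068)


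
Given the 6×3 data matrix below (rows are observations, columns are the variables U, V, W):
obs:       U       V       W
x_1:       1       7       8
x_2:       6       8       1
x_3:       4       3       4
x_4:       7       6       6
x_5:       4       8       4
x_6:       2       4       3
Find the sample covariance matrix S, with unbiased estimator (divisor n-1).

Step 1 — column means:
  mean(U) = (1 + 6 + 4 + 7 + 4 + 2) / 6 = 24/6 = 4
  mean(V) = (7 + 8 + 3 + 6 + 8 + 4) / 6 = 36/6 = 6
  mean(W) = (8 + 1 + 4 + 6 + 4 + 3) / 6 = 26/6 = 4.3333

Step 2 — sample covariance S[i,j] = (1/(n-1)) · Σ_k (x_{k,i} - mean_i) · (x_{k,j} - mean_j), with n-1 = 5.
  S[U,U] = ((-3)·(-3) + (2)·(2) + (0)·(0) + (3)·(3) + (0)·(0) + (-2)·(-2)) / 5 = 26/5 = 5.2
  S[U,V] = ((-3)·(1) + (2)·(2) + (0)·(-3) + (3)·(0) + (0)·(2) + (-2)·(-2)) / 5 = 5/5 = 1
  S[U,W] = ((-3)·(3.6667) + (2)·(-3.3333) + (0)·(-0.3333) + (3)·(1.6667) + (0)·(-0.3333) + (-2)·(-1.3333)) / 5 = -10/5 = -2
  S[V,V] = ((1)·(1) + (2)·(2) + (-3)·(-3) + (0)·(0) + (2)·(2) + (-2)·(-2)) / 5 = 22/5 = 4.4
  S[V,W] = ((1)·(3.6667) + (2)·(-3.3333) + (-3)·(-0.3333) + (0)·(1.6667) + (2)·(-0.3333) + (-2)·(-1.3333)) / 5 = 0/5 = 0
  S[W,W] = ((3.6667)·(3.6667) + (-3.3333)·(-3.3333) + (-0.3333)·(-0.3333) + (1.6667)·(1.6667) + (-0.3333)·(-0.3333) + (-1.3333)·(-1.3333)) / 5 = 29.3333/5 = 5.8667

S is symmetric (S[j,i] = S[i,j]). Assembling:

S = [[5.2, 1, -2],
 [1, 4.4, 0],
 [-2, 0, 5.8667]]


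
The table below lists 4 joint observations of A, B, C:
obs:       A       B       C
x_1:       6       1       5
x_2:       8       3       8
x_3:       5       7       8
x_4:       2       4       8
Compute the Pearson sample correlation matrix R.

Step 1 — column means:
  mean(A) = (6 + 8 + 5 + 2) / 4 = 21/4 = 5.25
  mean(B) = (1 + 3 + 7 + 4) / 4 = 15/4 = 3.75
  mean(C) = (5 + 8 + 8 + 8) / 4 = 29/4 = 7.25

Step 2 — sample variances and covariances s[i,j] = (1/(n-1)) · Σ_k (x_{k,i} - mean_i) · (x_{k,j} - mean_j), with n-1 = 3:
  s[A,A] = ((0.75)·(0.75) + (2.75)·(2.75) + (-0.25)·(-0.25) + (-3.25)·(-3.25)) / 3 = 18.75/3 = 6.25
  s[A,B] = ((0.75)·(-2.75) + (2.75)·(-0.75) + (-0.25)·(3.25) + (-3.25)·(0.25)) / 3 = -5.75/3 = -1.9167
  s[A,C] = ((0.75)·(-2.25) + (2.75)·(0.75) + (-0.25)·(0.75) + (-3.25)·(0.75)) / 3 = -2.25/3 = -0.75
  s[B,B] = ((-2.75)·(-2.75) + (-0.75)·(-0.75) + (3.25)·(3.25) + (0.25)·(0.25)) / 3 = 18.75/3 = 6.25
  s[B,C] = ((-2.75)·(-2.25) + (-0.75)·(0.75) + (3.25)·(0.75) + (0.25)·(0.75)) / 3 = 8.25/3 = 2.75
  s[C,C] = ((-2.25)·(-2.25) + (0.75)·(0.75) + (0.75)·(0.75) + (0.75)·(0.75)) / 3 = 6.75/3 = 2.25
  Sample standard deviations s_i = √(s[i,i]):
  s(A) = √(6.25) = 2.5
  s(B) = √(6.25) = 2.5
  s(C) = √(2.25) = 1.5

Step 3 — r_{ij} = s_{ij} / (s_i · s_j):
  r[A,A] = 1 (diagonal).
  r[A,B] = -1.9167 / (2.5 · 2.5) = -1.9167 / 6.25 = -0.3067
  r[A,C] = -0.75 / (2.5 · 1.5) = -0.75 / 3.75 = -0.2
  r[B,B] = 1 (diagonal).
  r[B,C] = 2.75 / (2.5 · 1.5) = 2.75 / 3.75 = 0.7333
  r[C,C] = 1 (diagonal).

R is symmetric with unit diagonal. Assembling:

R = [[1, -0.3067, -0.2],
 [-0.3067, 1, 0.7333],
 [-0.2, 0.7333, 1]]


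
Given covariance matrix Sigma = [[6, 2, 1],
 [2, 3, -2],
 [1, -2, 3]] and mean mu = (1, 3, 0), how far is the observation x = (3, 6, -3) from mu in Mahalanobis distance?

Step 1 — centre the observation: (x - mu) = (2, 3, -3).

Step 2 — invert Sigma (cofactor / det for 3×3, or solve directly):
  Sigma^{-1} = [[0.7143, -1.1429, -1],
 [-1.1429, 2.4286, 2],
 [-1, 2, 2]].

Step 3 — form the quadratic (x - mu)^T · Sigma^{-1} · (x - mu):
  Sigma^{-1} · (x - mu) = (1, -1, -2).
  (x - mu)^T · [Sigma^{-1} · (x - mu)] = (2)·(1) + (3)·(-1) + (-3)·(-2) = 5.

Step 4 — take square root: d = √(5) ≈ 2.2361.

d(x, mu) = √(5) ≈ 2.2361


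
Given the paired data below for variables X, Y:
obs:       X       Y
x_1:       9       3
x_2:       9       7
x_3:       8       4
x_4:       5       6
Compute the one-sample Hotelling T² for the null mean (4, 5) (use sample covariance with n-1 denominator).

Step 1 — sample mean vector:
  mean(X) = (9 + 9 + 8 + 5) / 4 = 31/4 = 7.75
  mean(Y) = (3 + 7 + 4 + 6) / 4 = 20/4 = 5
  x̄ = (7.75, 5),  deviation x̄ - mu_0 = (7.75, 5) - (4, 5) = (3.75, 0).

Step 2 — sample covariance matrix, S[i,j] = (1/(n-1)) · Σ_k (x_{k,i} - mean_i) · (x_{k,j} - mean_j), divisor n-1 = 3:
  S[X,X] = ((1.25)·(1.25) + (1.25)·(1.25) + (0.25)·(0.25) + (-2.75)·(-2.75)) / 3 = 10.75/3 = 3.5833
  S[X,Y] = ((1.25)·(-2) + (1.25)·(2) + (0.25)·(-1) + (-2.75)·(1)) / 3 = -3/3 = -1
  S[Y,Y] = ((-2)·(-2) + (2)·(2) + (-1)·(-1) + (1)·(1)) / 3 = 10/3 = 3.3333
  S = [[3.5833, -1],
 [-1, 3.3333]].

Step 3 — invert S. det(S) = 3.5833·3.3333 - (-1)² = 10.9444.
  S^{-1} = (1/det) · [[d, -b], [-b, a]] = [[0.3046, 0.0914],
 [0.0914, 0.3274]].

Step 4 — quadratic form (x̄ - mu_0)^T · S^{-1} · (x̄ - mu_0):
  S^{-1} · (x̄ - mu_0) = (1.1421, 0.3426),
  (x̄ - mu_0)^T · [...] = (3.75)·(1.1421) + (0)·(0.3426) = 4.283.

Step 5 — scale by n: T² = 4 · 4.283 = 17.132.

T² ≈ 17.132


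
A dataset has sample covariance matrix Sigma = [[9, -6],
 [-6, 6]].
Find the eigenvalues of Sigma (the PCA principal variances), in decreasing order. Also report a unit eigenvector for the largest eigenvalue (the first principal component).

Step 1 — characteristic polynomial of 2×2 Sigma:
  det(Sigma - λI) = λ² - trace · λ + det = 0.
  trace = 9 + 6 = 15, det = 9·6 - (-6)² = 18.
Step 2 — discriminant:
  Δ = trace² - 4·det = 225 - 72 = 153.
Step 3 — eigenvalues:
  λ = (trace ± √Δ)/2 = (15 ± 12.3693)/2,
  λ_1 = 13.6847,  λ_2 = 1.3153.

Step 4 — unit eigenvector for λ_1: solve (Sigma - λ_1 I)v = 0. First row:
  (9 - 13.6847)·v_x + (-6)·v_y = 0, i.e. (-4.6847)·v_x + (-6)·v_y = 0,
  so v ∝ (b, λ_1 - a) = (-6, 4.6847); multiply by -1 so the first entry is positive: u = (6, -4.6847).
  ||u|| = √((6)² + (-4.6847)²) = √(57.946) ≈ 7.6122,
  v_1 = u/||u|| ≈ (0.7882, -0.6154) (||v_1|| = 1).

λ_1 = 13.6847,  λ_2 = 1.3153;  v_1 ≈ (0.7882, -0.6154)
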